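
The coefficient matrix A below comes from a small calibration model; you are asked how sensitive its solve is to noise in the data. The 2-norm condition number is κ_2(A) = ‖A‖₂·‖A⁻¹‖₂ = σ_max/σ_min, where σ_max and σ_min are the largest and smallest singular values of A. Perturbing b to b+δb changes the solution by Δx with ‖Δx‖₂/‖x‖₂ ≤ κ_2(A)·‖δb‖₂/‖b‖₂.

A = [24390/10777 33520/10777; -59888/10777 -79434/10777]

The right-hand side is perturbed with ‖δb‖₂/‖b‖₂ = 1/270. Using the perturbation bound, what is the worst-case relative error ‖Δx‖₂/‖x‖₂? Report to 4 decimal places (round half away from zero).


form AᵀA = [24742276/687241 32986368/687241; 32986368/687241 43984324/687241] with trace 68726600/687241 and determinant 250000/687241
solving λ² − 68726600/687241·λ + 250000/687241 = 0 gives λ = 100, 2500/687241
κ_2(A) = √(λ_max/λ_min) = √(100 / (2500/687241)) = 165.8000
perturbation bound = 165.8000·1/270 = 0.6141

0.6141


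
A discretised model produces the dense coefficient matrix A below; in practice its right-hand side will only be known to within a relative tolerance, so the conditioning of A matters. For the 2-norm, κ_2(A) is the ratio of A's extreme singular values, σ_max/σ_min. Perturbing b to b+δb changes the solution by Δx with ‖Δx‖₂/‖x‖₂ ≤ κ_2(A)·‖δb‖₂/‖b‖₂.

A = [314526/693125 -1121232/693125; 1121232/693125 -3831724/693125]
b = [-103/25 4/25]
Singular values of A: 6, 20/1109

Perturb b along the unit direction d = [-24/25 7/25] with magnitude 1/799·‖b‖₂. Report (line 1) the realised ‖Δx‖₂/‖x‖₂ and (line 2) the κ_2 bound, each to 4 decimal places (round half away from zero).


0.0013
0.4164

from the listed singular values, σ₁ = 6, σ_n = 20/1109
κ_2(A) = 6 / (20/1109) = 332.7000
κ_2(A)·‖δb‖/‖b‖ = 0.4164
solve Ax = b  →  x = [212.8813 62.2640]
2-norm of b is 4.1231; of x, 221.8001
Δx = A⁻¹·δb where δb = 1/799·4.1231·d; ‖Δx‖ = 0.2861
relative error = 0.0013
realised/bound (from unrounded values) ≈ 0.0031


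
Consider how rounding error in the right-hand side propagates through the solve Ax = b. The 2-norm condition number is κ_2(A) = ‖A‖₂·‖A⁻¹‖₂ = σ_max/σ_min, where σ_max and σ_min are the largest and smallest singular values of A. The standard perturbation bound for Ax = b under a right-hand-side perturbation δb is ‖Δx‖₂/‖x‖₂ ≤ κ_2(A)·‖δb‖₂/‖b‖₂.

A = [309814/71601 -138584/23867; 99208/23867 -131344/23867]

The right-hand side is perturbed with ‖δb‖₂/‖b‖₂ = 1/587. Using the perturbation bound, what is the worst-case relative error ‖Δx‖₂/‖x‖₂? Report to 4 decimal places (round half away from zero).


AᵀA = [219458692/6095961 -97534352/2031987; -97534352/2031987 43349312/677329]; tr = 609602500/6095961, det = 640000/6095961
char-poly roots: 100 and 6400/6095961
κ = σ_max/σ_min = 10/(80/2469) = 308.6250
bound on ‖Δx‖/‖x‖: κ·ε = 308.6250·1/587 = 0.5258

0.5258


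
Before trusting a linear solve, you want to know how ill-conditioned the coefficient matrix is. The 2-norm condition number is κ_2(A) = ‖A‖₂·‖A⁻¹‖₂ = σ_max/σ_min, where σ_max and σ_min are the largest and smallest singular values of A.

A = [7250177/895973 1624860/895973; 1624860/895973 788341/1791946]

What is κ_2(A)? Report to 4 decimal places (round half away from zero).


form AᵀA = [32840711809/477553609 7389050850/477553609; 7389050850/477553609 6652089001/1910214436] with trace 82102877/1136356 and determinant 83521/1136356
char-poly roots: 289/4 and 289/284089
κ_2(A) = √(λ_max/λ_min) = √((289/4) / (289/284089)) = 266.5000

266.5000


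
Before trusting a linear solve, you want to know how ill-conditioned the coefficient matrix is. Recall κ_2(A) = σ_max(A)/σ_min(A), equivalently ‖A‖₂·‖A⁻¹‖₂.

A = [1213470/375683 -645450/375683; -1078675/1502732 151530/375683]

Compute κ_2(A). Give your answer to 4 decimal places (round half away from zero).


202.1250

AᵀA = [14707728025/1343369104 -980484375/167921138; -980484375/167921138 261491400/83960569]; tr = 65368825/4648336, det = 5625/1162084
eigenvalues of AᵀA: λ = (tr ± √(tr²−4·det))/2 = 225/16, 100/290521
κ_2(A) = √(λ_max/λ_min) = √((225/16) / (100/290521)) = 202.1250


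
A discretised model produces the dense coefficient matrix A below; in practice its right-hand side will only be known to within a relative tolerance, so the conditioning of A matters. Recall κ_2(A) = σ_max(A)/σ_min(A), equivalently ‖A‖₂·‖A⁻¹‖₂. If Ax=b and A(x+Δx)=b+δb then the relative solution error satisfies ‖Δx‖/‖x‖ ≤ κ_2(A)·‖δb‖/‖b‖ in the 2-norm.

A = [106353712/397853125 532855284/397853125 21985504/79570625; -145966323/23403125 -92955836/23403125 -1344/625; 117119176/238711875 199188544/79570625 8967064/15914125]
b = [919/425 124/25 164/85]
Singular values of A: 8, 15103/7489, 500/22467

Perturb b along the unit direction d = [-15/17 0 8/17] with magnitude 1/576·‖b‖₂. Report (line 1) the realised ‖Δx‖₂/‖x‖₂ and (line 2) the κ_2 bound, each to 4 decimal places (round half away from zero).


0.0100
0.6241

σ_max = 8, σ_min = 500/22467
κ_2(A) = 8 / (500/22467) = 359.4720
bound on ‖Δx‖/‖x‖: κ·ε = 359.4720·1/576 = 0.6241
solve Ax = b  →  x = [8.4911 8.8477 -43.2766]
2-norm of b is 5.7446; of x, 44.9805
with δb = [-0.0088 0.0000 0.0047], A·Δx = δb → ‖Δx‖ = 0.4481
realised ‖Δx‖/‖x‖ = 0.0100
realised/bound (from unrounded values) ≈ 0.0160


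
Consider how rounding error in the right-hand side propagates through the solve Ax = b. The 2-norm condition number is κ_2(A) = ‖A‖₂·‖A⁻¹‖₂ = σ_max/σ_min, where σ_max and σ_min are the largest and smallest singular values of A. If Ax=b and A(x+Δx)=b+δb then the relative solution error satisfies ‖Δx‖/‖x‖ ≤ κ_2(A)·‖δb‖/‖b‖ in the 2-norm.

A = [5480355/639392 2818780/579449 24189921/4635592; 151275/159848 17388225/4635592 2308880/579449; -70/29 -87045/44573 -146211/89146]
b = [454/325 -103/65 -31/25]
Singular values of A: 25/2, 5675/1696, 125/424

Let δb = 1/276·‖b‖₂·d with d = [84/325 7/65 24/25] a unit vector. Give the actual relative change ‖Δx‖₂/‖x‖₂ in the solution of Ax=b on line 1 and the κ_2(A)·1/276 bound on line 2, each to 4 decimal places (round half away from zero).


σ_max = 25/2, σ_min = 125/424
κ_2(A) = (25/2) / (125/424) = 42.4000
worst-case relative error ≤ 42.4000 × 1/276 = 0.1536
solve Ax = b  →  x = [0.4880 2.2119 -2.5959]
2-norm of b is 2.4495; of x, 3.4452
re-solving with b+δb shifts x by Δx of norm 0.0301
relative error = 0.0087
tightness: 0.0087 against a bound of 0.1536 (unrounded ratio ≈ 0.0569)

0.0087
0.1536


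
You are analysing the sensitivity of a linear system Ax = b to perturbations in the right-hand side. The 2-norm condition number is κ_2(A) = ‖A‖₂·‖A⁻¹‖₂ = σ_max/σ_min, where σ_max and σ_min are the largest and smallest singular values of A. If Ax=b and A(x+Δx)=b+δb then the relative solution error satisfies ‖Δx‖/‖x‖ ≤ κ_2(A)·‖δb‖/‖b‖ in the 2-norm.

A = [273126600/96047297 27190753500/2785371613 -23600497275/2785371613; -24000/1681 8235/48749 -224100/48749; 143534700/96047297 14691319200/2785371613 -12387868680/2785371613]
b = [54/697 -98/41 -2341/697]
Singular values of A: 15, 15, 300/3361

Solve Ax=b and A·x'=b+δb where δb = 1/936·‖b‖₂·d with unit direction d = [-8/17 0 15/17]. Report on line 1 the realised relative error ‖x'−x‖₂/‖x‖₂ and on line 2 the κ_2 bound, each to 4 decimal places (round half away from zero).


from the listed singular values, σ₁ = 15, σ_n = 300/3361
κ_2(A) = 15 / (300/3361) = 168.0500
perturbation bound = 168.0500·1/936 = 0.1795
solve Ax = b  →  x = [7.5079 -22.6903 -23.6315]
2-norm of b is 4.1231; of x, 33.6105
δb = ε·‖b‖·d = [-0.0021 0.0000 0.0039]; solving A·Δx = δb gives ‖Δx‖ = 0.0494
relative error = 0.0015
so the bound overstates the realised error by a factor of ≈ 122.2763 (computed from the unrounded values)

0.0015
0.1795


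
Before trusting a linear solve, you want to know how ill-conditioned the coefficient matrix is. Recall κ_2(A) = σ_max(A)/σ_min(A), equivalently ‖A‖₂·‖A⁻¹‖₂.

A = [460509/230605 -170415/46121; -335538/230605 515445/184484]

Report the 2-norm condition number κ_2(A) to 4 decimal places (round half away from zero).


135.6500

AᵀA = [12986171541/2127146641 -48686194935/4254293282; -48686194935/4254293282 730343903625/34034346256]; tr = 3246099129/117765904, det = 4862025/117765904
eigenvalues of AᵀA: λ = (tr ± √(tr²−4·det))/2 = 441/16, 11025/7360369
so κ_2 = √((441/16) / (11025/7360369)) = 135.6500


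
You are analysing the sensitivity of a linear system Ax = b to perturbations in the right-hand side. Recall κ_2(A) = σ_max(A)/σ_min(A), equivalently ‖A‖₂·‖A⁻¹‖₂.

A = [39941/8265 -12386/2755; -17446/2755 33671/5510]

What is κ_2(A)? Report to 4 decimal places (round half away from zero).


form AᵀA = [173381989/2732409 -55033825/910803; -55033825/910803 69895529/1214404] with trace 1572637/12996 and determinant 14641/12996
char-poly roots: 121 and 121/12996
σ_max=√121=11, σ_min=√(121/12996)=(11/114) → κ = 114.0000

114.0000


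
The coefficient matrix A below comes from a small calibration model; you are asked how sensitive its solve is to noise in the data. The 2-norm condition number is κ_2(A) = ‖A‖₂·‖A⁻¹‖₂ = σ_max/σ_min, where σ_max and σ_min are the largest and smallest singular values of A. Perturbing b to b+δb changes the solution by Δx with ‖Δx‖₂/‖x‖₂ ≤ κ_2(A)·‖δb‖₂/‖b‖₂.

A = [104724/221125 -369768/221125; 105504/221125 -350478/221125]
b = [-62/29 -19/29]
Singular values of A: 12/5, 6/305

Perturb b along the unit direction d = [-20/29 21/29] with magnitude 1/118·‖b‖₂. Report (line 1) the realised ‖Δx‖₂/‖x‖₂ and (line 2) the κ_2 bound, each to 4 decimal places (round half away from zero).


0.0189
1.0339

σ_max = 12/5, σ_min = 6/305
κ_2(A) = (12/5) / (6/305) = 122.0000
κ_2(A)·‖δb‖/‖b‖ = 1.0339
solve Ax = b  →  x = [48.5667 15.0333]
‖b‖ = 2.2361, ‖x‖ = 50.8402
with δb = [-0.0131 0.0137], A·Δx = δb → ‖Δx‖ = 0.9633
dividing the unrounded norms, ‖Δx‖/‖x‖ = 0.0189
so the bound overstates the realised error by a factor of ≈ 54.5674 (computed from the unrounded values)


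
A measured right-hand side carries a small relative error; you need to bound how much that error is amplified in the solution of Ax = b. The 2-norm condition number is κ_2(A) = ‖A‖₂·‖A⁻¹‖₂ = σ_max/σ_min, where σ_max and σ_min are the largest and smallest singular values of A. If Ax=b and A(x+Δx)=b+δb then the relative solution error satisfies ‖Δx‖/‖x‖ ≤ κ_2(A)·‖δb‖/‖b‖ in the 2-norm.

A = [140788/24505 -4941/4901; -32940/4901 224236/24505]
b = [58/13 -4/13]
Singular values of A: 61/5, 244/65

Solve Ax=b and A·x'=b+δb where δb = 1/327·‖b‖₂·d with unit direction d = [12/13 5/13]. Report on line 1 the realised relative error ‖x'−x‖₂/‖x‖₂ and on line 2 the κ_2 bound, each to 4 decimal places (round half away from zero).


0.0034
0.0099

σ_max = 61/5, σ_min = 244/65
κ = σ_max/σ_min = (61/5)/(244/65) = 3.2500
κ_2(A)·‖δb‖/‖b‖ = 0.0099
solve Ax = b  →  x = [0.8847 0.6162]
‖b‖₂ = 4.4721 and ‖x‖₂ = 1.0781
δb = ε·‖b‖·d = [0.0126 0.0053]; solving A·Δx = δb gives ‖Δx‖ = 0.0036
relative error = 0.0034
tightness: 0.0034 against a bound of 0.0099 (unrounded ratio ≈ 0.3400)


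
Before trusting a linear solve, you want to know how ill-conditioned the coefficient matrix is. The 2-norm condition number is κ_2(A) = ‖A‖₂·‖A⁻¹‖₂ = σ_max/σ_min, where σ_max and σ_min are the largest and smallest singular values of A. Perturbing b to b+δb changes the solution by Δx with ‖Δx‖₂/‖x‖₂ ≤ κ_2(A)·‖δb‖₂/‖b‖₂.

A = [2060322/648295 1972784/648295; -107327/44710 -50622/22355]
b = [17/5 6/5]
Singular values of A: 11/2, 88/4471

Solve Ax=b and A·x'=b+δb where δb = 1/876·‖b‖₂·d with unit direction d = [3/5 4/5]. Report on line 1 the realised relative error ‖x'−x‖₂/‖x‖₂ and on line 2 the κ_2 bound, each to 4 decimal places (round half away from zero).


0.0014
0.3190

from the listed singular values, σ₁ = 11/2, σ_n = 88/4471
κ_2(A) = (11/2) / (88/4471) = 279.4375
bound on ‖Δx‖/‖x‖: κ·ε = 279.4375·1/876 = 0.3190
solve Ax = b  →  x = [-104.8542 110.6242]
‖b‖ = 3.6056, ‖x‖ = 152.4209
re-solving with b+δb shifts x by Δx of norm 0.2091
realised ‖Δx‖/‖x‖ = 0.0014
tightness: 0.0014 against a bound of 0.3190 (unrounded ratio ≈ 0.0043)


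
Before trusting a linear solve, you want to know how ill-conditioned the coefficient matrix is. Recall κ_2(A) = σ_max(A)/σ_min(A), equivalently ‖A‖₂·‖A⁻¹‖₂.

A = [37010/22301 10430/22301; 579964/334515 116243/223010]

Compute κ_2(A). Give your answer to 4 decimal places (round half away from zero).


115.3500

form AᵀA = [766408756/133056225 74505886/44352075; 74505886/44352075 29002289/59136100] with trace 133066225/21288996 and determinant 15625/5322249
char-poly roots: 25/4 and 2500/5322249
κ_2(A) = √(λ_max/λ_min) = √((25/4) / (2500/5322249)) = 115.3500


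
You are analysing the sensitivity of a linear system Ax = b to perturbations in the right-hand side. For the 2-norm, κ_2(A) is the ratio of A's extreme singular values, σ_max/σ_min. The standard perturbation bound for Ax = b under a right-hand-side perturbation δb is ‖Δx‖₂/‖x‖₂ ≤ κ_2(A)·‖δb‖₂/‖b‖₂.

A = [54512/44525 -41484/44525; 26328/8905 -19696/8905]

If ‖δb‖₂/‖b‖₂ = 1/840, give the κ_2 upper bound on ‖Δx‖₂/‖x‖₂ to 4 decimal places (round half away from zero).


0.4077

M = AᵀA = [120122176/11730625 -90090432/11730625; -90090432/11730625 67569424/11730625]. tr(M)=7507664/469225, det(M)=1024/469225
λ_max, λ_min = (7507664/469225 ± √56363096791296/220172100625)/2 = 16, 64/469225
κ = σ_max/σ_min = 4/(8/685) = 342.5000
worst-case relative error ≤ 342.5000 × 1/840 = 0.4077


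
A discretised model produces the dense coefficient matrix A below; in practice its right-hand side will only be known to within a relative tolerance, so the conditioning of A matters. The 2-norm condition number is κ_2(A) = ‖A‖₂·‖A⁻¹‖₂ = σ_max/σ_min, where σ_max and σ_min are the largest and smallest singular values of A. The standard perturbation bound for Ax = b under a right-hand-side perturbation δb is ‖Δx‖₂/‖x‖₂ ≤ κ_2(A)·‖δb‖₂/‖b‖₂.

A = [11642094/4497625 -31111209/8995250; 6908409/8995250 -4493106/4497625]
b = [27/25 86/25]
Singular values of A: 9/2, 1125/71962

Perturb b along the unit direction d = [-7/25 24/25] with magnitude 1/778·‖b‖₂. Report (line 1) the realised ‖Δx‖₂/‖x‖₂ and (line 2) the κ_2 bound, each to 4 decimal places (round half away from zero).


from the listed singular values, σ₁ = 9/2, σ_n = 1125/71962
condition number: (9/2) ÷ (1125/71962) = 287.8480
bound on ‖Δx‖/‖x‖: κ·ε = 287.8480·1/778 = 0.3700
solve Ax = b  →  x = [153.7856 114.7836]
‖b‖₂ = 3.6056 and ‖x‖₂ = 191.8992
re-solving with b+δb shifts x by Δx of norm 0.2964
relative error = 0.0015
realised/bound (from unrounded values) ≈ 0.0042

0.0015
0.3700


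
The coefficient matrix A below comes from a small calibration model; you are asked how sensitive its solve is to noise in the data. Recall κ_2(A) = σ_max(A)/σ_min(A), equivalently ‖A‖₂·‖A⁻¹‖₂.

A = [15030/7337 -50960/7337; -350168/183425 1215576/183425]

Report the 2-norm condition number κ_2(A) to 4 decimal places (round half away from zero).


316.2500

AᵀA = [313680964/40005625 -1075340448/40005625; -1075340448/40005625 3686921536/40005625]; tr = 6400964/64009, det = 6400/64009
solving λ² − 6400964/64009·λ + 6400/64009 = 0 gives λ = 100, 64/64009
so κ_2 = √(100 / (64/64009)) = 316.2500


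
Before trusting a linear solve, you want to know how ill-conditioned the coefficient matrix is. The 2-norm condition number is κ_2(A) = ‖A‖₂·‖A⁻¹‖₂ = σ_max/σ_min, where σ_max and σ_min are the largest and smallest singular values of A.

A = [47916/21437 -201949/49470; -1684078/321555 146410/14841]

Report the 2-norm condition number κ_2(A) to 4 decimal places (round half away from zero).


218.2500

form AᵀA = [19838496436/611820225 -22316192866/367092135; -22316192866/367092135 2510639397409/22025528100] with trace 2231712989/15242580 and determinant 214358881/476330625
eigenvalues of AᵀA: λ = (tr ± √(tr²−4·det))/2 = 14641/100, 58564/19053225
κ_2(A) = √(λ_max/λ_min) = √((14641/100) / (58564/19053225)) = 218.2500


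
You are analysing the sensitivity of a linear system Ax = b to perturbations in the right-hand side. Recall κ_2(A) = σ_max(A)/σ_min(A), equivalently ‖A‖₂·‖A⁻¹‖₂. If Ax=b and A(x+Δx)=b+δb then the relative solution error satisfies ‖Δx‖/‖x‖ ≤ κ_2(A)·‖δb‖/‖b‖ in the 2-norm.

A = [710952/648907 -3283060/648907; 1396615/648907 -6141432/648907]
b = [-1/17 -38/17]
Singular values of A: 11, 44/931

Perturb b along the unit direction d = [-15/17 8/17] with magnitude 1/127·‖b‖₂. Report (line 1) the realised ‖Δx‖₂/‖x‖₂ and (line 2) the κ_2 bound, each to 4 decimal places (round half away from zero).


from the listed singular values, σ₁ = 11, σ_n = 44/931
κ = σ_max/σ_min = 11/(44/931) = 232.7500
perturbation bound = 232.7500·1/127 = 1.8327
solve Ax = b  →  x = [-20.6829 -4.4673]
2-norm of b is 2.2361; of x, 21.1599
re-solving with b+δb shifts x by Δx of norm 0.3725
dividing the unrounded norms, ‖Δx‖/‖x‖ = 0.0176
tightness: 0.0176 against a bound of 1.8327 (unrounded ratio ≈ 0.0096)

0.0176
1.8327


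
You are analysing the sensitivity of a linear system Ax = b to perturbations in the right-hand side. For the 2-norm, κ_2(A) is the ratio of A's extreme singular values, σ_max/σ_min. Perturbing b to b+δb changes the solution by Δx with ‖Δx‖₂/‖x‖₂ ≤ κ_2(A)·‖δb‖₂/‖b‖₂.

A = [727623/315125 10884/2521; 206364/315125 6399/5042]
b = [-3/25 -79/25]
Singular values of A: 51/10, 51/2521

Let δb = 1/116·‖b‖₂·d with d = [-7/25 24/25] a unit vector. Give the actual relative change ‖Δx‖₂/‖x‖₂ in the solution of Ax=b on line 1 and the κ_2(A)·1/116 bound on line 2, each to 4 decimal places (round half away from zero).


0.0091
2.1733

largest singular value 51/10, smallest 51/2521
condition number: (51/10) ÷ (51/2521) = 252.1000
perturbation bound = 252.1000·1/116 = 2.1733
solve Ax = b  →  x = [130.7555 -69.9585]
2-norm of b is 3.1623; of x, 148.2942
Δx = A⁻¹·δb where δb = 1/116·3.1623·d; ‖Δx‖ = 1.3475
relative error = 0.0091
realised/bound (from unrounded values) ≈ 0.0042


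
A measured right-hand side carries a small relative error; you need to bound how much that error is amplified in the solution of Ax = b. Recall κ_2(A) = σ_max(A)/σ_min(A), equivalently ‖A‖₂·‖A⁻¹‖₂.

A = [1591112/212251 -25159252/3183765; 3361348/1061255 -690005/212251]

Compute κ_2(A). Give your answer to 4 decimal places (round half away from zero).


211.1250

M = AᵀA = [441358552016/6664273225 -278042772476/3998563935; -278042772476/3998563935 4379361027841/59978459025]. tr(M)=1986108917/14263605, det(M)=775511104/1782950625
solving λ² − 1986108917/14263605·λ + 775511104/1782950625 = 0 gives λ = 3481/25, 222784/71318025
κ = σ_max/σ_min = (59/5)/(472/8445) = 211.1250


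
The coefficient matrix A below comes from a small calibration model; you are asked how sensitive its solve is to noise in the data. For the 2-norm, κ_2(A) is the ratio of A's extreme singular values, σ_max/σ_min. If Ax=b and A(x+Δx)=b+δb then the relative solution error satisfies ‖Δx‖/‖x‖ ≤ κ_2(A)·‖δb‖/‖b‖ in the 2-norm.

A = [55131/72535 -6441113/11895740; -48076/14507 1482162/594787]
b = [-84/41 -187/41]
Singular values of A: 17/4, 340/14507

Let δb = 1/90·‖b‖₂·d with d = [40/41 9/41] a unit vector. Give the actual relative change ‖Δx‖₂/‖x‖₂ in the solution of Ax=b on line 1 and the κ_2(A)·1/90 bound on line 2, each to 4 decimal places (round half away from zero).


from the listed singular values, σ₁ = 17/4, σ_n = 340/14507
κ_2(A) = (17/4) / (340/14507) = 181.3375
worst-case relative error ≤ 181.3375 × 1/90 = 2.0149
solve Ax = b  →  x = [-76.0488 -102.9671]
2-norm of b is 5.0000; of x, 128.0064
δb = ε·‖b‖·d = [0.0542 0.0122]; solving A·Δx = δb gives ‖Δx‖ = 2.3704
relative error = 0.0185
so the bound overstates the realised error by a factor of ≈ 108.8054 (computed from the unrounded values)

0.0185
2.0149


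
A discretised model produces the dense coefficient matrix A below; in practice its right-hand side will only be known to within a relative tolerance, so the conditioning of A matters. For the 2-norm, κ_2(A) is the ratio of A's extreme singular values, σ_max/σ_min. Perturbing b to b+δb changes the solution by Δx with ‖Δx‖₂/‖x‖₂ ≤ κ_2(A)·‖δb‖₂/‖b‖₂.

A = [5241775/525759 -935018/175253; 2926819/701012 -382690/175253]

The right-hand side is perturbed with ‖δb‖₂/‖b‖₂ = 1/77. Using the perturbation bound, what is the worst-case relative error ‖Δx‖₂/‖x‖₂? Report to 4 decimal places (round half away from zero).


M = AᵀA = [3057489393721/26170179984 -67943221885/1090424166; -67943221885/1090424166 6039705896/181737361]. tr(M)=13588951705/90554256, det(M)=5764801/22638564
solving λ² − 13588951705/90554256·λ + 5764801/22638564 = 0 gives λ = 2401/16, 9604/5659641
κ_2(A) = √(λ_max/λ_min) = √((2401/16) / (9604/5659641)) = 297.3750
κ_2(A)·‖δb‖/‖b‖ = 3.8620

3.8620


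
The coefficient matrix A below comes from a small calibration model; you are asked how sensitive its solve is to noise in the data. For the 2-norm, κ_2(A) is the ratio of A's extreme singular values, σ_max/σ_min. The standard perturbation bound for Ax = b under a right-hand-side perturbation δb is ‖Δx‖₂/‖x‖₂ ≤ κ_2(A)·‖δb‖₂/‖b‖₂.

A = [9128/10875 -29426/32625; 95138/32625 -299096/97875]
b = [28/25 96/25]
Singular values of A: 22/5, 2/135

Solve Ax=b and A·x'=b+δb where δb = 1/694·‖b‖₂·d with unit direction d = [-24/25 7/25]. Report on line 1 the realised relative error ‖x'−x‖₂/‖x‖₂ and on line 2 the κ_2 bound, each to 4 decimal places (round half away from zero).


σ_max = 22/5, σ_min = 2/135
condition number: (22/5) ÷ (2/135) = 297.0000
worst-case relative error ≤ 297.0000 × 1/694 = 0.4280
solve Ax = b  →  x = [0.6270 -0.6583]
2-norm of b is 4.0000; of x, 0.9091
δb = ε·‖b‖·d = [-0.0055 0.0016]; solving A·Δx = δb gives ‖Δx‖ = 0.3890
dividing the unrounded norms, ‖Δx‖/‖x‖ = 0.4280
so the bound is sharp here: realised error equals the bound

0.4280
0.4280


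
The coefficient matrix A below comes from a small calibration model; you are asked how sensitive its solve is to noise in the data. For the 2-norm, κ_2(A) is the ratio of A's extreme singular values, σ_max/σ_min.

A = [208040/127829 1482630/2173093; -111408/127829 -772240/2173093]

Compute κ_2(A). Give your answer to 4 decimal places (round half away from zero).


245.8250

M = AᵀA = [55692384064/16340253241 23204709360/16340253241; 23204709360/16340253241 9669710500/16340253241]. tr(M)=386757956/96687889, det(M)=25600/96687889
solving λ² − 386757956/96687889·λ + 25600/96687889 = 0 gives λ = 4, 6400/96687889
κ = σ_max/σ_min = 2/(80/9833) = 245.8250


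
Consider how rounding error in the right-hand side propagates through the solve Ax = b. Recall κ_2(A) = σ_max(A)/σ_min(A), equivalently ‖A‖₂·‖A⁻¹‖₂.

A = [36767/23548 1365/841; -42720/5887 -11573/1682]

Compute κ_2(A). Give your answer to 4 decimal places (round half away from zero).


101.5000

form AᵀA = [30551786689/554508304 1038984075/19803868; 1038984075/19803868 141387229/2829124] with trace 69279053/659344 and determinant 2825761/2637376
solving λ² − 69279053/659344·λ + 2825761/2637376 = 0 gives λ = 1681/16, 1681/164836
κ_2(A) = √(λ_max/λ_min) = √((1681/16) / (1681/164836)) = 101.5000


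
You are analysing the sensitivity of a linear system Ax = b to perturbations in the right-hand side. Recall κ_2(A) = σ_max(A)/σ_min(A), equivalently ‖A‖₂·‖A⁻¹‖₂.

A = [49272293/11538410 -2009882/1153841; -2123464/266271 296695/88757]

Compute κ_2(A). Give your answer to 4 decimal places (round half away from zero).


250.6080

form AᵀA = [339285843907969/4146069716100 -2356107665051/69101161935; -2356107665051/69101161935 65454479741/4606744129] with trace 2356182696301/24532956900 and determinant 144120025/981318276
solving λ² − 2356182696301/24532956900·λ + 144120025/981318276 = 0 gives λ = 2401/25, 1500625/981318276
κ_2(A) = √(λ_max/λ_min) = √((2401/25) / (1500625/981318276)) = 250.6080


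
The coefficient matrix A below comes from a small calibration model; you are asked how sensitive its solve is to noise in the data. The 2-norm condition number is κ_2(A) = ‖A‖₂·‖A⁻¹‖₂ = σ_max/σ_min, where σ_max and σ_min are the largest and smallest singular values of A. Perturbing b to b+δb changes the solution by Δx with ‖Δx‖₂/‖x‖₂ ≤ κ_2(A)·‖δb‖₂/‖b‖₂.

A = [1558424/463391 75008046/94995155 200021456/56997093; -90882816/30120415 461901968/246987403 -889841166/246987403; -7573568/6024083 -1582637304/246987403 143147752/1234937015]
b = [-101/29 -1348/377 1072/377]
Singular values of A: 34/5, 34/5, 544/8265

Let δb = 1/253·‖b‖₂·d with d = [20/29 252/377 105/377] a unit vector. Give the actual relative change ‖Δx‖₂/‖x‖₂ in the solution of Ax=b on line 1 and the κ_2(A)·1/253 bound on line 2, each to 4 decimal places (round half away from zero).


σ_max = 34/5, σ_min = 544/8265
κ = σ_max/σ_min = (34/5)/(544/8265) = 103.3125
bound on ‖Δx‖/‖x‖: κ·ε = 103.3125·1/253 = 0.4083
solve Ax = b  →  x = [43.9059 -9.7974 -40.8643]
2-norm of b is 5.7446; of x, 60.7751
with δb = [0.0157 0.0152 0.0063], A·Δx = δb → ‖Δx‖ = 0.3450
dividing the unrounded norms, ‖Δx‖/‖x‖ = 0.0057
so the bound overstates the realised error by a factor of ≈ 71.9412 (computed from the unrounded values)

0.0057
0.4083


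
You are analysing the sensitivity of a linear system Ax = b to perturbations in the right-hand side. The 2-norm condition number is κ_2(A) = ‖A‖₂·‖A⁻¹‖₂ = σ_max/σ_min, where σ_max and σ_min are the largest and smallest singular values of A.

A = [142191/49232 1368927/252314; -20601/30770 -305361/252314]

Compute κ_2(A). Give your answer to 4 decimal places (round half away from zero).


form AᵀA = [532618688889/60594745600 24965156853/1514868640; 24965156853/1514868640 585129825/18935858] with trace 8321917401/209670400 and determinant 15752961/838681600
λ_max, λ_min = (8321917401/209670400 ± √69251006299432540401/43961676636160000)/2 = 3969/100, 3969/8386816
κ_2(A) = √(λ_max/λ_min) = √((3969/100) / (3969/8386816)) = 289.6000

289.6000


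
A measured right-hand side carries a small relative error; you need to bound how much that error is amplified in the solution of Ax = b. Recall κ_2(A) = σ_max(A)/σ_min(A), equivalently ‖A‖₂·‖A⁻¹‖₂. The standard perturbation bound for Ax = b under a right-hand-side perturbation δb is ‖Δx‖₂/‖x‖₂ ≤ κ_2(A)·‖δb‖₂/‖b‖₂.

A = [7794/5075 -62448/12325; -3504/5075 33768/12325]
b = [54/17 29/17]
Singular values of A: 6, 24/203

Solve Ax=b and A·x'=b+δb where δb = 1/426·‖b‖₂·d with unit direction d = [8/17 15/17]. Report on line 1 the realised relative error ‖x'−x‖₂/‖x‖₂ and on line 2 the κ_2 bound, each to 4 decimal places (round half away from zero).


0.0028
0.1191

largest singular value 6, smallest 24/203
κ_2(A) = 6 / (24/203) = 50.7500
κ_2(A)·‖δb‖/‖b‖ = 0.1191
solve Ax = b  →  x = [24.4533 6.7850]
‖b‖₂ = 3.6056 and ‖x‖₂ = 25.3772
Δx = A⁻¹·δb where δb = 1/426·3.6056·d; ‖Δx‖ = 0.0716
realised ‖Δx‖/‖x‖ = 0.0028
realised/bound (from unrounded values) ≈ 0.0237


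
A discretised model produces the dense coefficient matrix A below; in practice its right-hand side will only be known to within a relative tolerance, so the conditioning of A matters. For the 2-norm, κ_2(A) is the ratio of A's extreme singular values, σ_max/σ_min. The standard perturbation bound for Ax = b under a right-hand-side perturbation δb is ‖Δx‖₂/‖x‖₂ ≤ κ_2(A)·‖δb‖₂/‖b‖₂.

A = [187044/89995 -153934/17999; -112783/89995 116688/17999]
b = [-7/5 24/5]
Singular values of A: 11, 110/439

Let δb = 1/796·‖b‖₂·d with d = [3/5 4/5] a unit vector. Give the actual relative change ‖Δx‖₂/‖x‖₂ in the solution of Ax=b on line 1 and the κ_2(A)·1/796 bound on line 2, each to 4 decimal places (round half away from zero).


largest singular value 11, smallest 110/439
condition number: 11 ÷ (110/439) = 43.9000
bound on ‖Δx‖/‖x‖: κ·ε = 43.9000·1/796 = 0.0552
solve Ax = b  →  x = [11.6009 2.9829]
‖b‖ = 5.0000, ‖x‖ = 11.9782
with δb = [0.0038 0.0050], A·Δx = δb → ‖Δx‖ = 0.0251
dividing the unrounded norms, ‖Δx‖/‖x‖ = 0.0021
realised/bound (from unrounded values) ≈ 0.0379

0.0021
0.0552


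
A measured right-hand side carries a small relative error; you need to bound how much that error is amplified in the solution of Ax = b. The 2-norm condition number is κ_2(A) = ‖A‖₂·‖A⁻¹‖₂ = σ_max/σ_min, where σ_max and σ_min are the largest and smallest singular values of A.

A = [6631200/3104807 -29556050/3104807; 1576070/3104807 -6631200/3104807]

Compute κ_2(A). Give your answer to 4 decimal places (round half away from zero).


369.4000

AᵀA = [27636412900/5734578529 -122809824000/5734578529; -122809824000/5734578529 545825642500/5734578529]; tr = 341143400/3411409, det = 250000/3411409
eigenvalues of AᵀA: λ = (tr ± √(tr²−4·det))/2 = 100, 2500/3411409
σ_max=√100=10, σ_min=√(2500/3411409)=(50/1847) → κ = 369.4000


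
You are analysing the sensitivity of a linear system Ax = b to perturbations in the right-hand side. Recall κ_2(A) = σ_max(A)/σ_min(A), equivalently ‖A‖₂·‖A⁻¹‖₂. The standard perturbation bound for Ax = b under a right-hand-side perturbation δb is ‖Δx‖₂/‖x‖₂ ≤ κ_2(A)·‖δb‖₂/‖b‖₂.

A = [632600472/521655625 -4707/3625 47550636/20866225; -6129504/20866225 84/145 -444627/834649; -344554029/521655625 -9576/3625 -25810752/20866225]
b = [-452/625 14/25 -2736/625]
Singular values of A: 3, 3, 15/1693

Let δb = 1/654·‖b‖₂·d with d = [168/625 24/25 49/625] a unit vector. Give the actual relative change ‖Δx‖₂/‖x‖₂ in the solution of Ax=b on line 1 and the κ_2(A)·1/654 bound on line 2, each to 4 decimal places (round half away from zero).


0.5177
0.5177

largest singular value 3, smallest 15/1693
κ_2(A) = 3 / (15/1693) = 338.6000
worst-case relative error ≤ 338.6000 × 1/654 = 0.5177
solve Ax = b  →  x = [0.2055 1.4253 0.3854]
‖b‖₂ = 4.4721 and ‖x‖₂ = 1.4907
δb = ε·‖b‖·d = [0.0018 0.0066 0.0005]; solving A·Δx = δb gives ‖Δx‖ = 0.7718
relative error = 0.5177
realised/bound = 1 exactly: the bound is attained for this b and d


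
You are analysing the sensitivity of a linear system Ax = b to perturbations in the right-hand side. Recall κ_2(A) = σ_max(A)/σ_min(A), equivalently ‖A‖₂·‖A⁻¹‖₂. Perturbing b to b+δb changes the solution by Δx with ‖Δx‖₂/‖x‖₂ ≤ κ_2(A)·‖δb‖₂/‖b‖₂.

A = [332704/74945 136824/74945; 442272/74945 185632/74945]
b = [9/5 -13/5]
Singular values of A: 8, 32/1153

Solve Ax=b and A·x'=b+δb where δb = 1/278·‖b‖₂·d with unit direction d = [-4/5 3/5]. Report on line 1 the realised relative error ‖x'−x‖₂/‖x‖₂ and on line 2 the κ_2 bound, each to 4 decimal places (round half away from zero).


0.0038
1.0369

σ_max = 8, σ_min = 32/1153
κ_2(A) = 8 / (32/1153) = 288.2500
bound on ‖Δx‖/‖x‖: κ·ε = 288.2500·1/278 = 1.0369
solve Ax = b  →  x = [41.4591 -99.8269]
‖b‖₂ = 3.1623 and ‖x‖₂ = 108.0938
δb = ε·‖b‖·d = [-0.0091 0.0068]; solving A·Δx = δb gives ‖Δx‖ = 0.4099
dividing the unrounded norms, ‖Δx‖/‖x‖ = 0.0038
tightness: 0.0038 against a bound of 1.0369 (unrounded ratio ≈ 0.0037)


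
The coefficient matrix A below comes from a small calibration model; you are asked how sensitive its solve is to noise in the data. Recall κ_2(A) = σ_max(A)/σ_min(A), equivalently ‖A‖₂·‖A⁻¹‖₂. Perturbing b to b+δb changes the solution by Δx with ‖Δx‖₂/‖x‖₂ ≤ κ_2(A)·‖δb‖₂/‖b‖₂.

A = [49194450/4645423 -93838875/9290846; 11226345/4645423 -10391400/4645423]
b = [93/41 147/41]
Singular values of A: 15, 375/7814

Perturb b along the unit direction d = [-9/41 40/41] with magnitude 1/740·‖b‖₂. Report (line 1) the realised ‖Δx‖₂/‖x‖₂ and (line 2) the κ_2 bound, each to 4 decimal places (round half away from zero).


largest singular value 15, smallest 375/7814
condition number: 15 ÷ (375/7814) = 312.5600
bound on ‖Δx‖/‖x‖: κ·ε = 312.5600·1/740 = 0.4224
solve Ax = b  →  x = [43.2566 45.1294]
‖b‖ = 4.2426, ‖x‖ = 62.5123
re-solving with b+δb shifts x by Δx of norm 0.1195
realised ‖Δx‖/‖x‖ = 0.0019
so the bound overstates the realised error by a factor of ≈ 221.0144 (computed from the unrounded values)

0.0019
0.4224


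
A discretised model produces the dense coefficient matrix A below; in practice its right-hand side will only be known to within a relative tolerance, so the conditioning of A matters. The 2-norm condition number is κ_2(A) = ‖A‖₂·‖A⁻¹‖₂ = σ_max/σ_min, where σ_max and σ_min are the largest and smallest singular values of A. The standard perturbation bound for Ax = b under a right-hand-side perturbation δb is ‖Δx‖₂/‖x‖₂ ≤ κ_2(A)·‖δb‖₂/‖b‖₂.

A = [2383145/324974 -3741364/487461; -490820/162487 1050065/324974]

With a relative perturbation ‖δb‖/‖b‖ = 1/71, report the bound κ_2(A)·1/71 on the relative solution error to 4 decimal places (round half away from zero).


3.6423

AᵀA = [39307675625/624900004 -30953821360/468675003; -30953821360/468675003 390029271361/5624100036]; tr = 442210673/3343698, det = 6996025/26749584
eigenvalues of AᵀA: λ = (tr ± √(tr²−4·det))/2 = 529/4, 13225/6687396
κ = σ_max/σ_min = (23/2)/(115/2586) = 258.6000
perturbation bound = 258.6000·1/71 = 3.6423


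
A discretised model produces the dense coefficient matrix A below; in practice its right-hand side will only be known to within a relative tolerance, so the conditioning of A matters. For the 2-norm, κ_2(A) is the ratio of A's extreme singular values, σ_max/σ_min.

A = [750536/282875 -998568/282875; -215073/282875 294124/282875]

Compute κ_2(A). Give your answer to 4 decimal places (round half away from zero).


form AᵀA = [4876485461/640146125 -6501754908/640146125; -6501754908/640146125 8669175824/640146125] with trace 2709132257/128029225 and determinant 17909824/3200730625
solving λ² − 2709132257/128029225·λ + 17909824/3200730625 = 0 gives λ = 529/25, 33856/128029225
σ_max=√(529/25)=(23/5), σ_min=√(33856/128029225)=(184/11315) → κ = 282.8750

282.8750


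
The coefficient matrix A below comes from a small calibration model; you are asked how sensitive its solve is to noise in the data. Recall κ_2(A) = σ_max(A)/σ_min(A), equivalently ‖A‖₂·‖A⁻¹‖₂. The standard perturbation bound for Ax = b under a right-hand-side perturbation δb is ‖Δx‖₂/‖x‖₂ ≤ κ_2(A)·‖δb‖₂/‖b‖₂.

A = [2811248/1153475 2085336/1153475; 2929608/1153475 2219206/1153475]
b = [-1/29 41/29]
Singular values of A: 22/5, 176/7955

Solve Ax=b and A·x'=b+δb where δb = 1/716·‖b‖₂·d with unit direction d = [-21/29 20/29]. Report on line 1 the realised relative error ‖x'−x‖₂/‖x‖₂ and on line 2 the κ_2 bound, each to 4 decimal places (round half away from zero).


0.0020
0.2778

largest singular value 22/5, smallest 176/7955
condition number: (22/5) ÷ (176/7955) = 198.8750
perturbation bound = 198.8750·1/716 = 0.2778
solve Ax = b  →  x = [-26.9375 36.2955]
‖b‖ = 1.4142, ‖x‖ = 45.1994
re-solving with b+δb shifts x by Δx of norm 0.0893
relative error = 0.0020
so the bound overstates the realised error by a factor of ≈ 140.6276 (computed from the unrounded values)


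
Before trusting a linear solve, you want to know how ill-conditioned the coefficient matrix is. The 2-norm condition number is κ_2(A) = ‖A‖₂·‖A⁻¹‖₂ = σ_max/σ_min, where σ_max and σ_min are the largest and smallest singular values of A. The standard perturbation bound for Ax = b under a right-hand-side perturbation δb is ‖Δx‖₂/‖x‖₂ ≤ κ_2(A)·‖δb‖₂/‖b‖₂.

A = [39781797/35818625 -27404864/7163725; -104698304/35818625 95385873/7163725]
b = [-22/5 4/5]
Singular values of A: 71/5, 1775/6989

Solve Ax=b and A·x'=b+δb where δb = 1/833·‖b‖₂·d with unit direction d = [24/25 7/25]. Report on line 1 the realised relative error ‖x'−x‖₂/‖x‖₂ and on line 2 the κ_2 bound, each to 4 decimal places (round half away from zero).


largest singular value 71/5, smallest 1775/6989
κ_2(A) = (71/5) / (1775/6989) = 55.9120
κ_2(A)·‖δb‖/‖b‖ = 0.0671
solve Ax = b  →  x = [-15.3966 -3.3199]
‖b‖ = 4.4721, ‖x‖ = 15.7505
Δx = A⁻¹·δb where δb = 1/833·4.4721·d; ‖Δx‖ = 0.0211
realised ‖Δx‖/‖x‖ = 0.0013
realised/bound (from unrounded values) ≈ 0.0200

0.0013
0.0671


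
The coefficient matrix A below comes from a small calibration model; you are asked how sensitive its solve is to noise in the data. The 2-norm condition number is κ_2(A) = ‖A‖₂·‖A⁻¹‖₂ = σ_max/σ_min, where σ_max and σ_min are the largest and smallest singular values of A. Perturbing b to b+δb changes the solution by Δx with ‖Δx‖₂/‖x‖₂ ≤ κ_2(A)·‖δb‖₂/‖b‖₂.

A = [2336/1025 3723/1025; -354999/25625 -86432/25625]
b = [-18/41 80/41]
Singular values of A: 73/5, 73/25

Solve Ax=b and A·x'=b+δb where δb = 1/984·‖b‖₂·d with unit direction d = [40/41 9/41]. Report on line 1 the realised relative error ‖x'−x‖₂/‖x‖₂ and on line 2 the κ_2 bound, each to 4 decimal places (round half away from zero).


from the listed singular values, σ₁ = 73/5, σ_n = 73/25
κ = σ_max/σ_min = (73/5)/(73/25) = 5.0000
worst-case relative error ≤ 5.0000 × 1/984 = 0.0051
solve Ax = b  →  x = [-0.1315 -0.0384]
2-norm of b is 2.0000; of x, 0.1370
δb = ε·‖b‖·d = [0.0020 0.0004]; solving A·Δx = δb gives ‖Δx‖ = 0.0007
realised ‖Δx‖/‖x‖ = 0.0051
tightness: 0.0051 against a bound of 0.0051; the bound is attained (ratio 1)

0.0051
0.0051


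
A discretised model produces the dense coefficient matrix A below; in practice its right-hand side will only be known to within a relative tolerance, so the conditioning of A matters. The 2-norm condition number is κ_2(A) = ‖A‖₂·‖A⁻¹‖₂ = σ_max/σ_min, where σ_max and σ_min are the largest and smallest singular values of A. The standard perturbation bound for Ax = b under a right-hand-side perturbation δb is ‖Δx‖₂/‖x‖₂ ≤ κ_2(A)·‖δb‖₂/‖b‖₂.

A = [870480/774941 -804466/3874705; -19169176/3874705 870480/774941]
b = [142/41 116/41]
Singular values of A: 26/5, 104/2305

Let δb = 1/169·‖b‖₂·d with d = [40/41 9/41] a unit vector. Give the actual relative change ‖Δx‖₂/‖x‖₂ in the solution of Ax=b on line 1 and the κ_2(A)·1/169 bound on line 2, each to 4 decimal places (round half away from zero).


largest singular value 26/5, smallest 104/2305
κ = σ_max/σ_min = (26/5)/(104/2305) = 115.2500
bound on ‖Δx‖/‖x‖: κ·ε = 115.2500·1/169 = 0.6820
solve Ax = b  →  x = [19.0854 86.5760]
‖b‖₂ = 4.4721 and ‖x‖₂ = 88.6547
re-solving with b+δb shifts x by Δx of norm 0.5865
dividing the unrounded norms, ‖Δx‖/‖x‖ = 0.0066
so the bound overstates the realised error by a factor of ≈ 103.0837 (computed from the unrounded values)

0.0066
0.6820
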